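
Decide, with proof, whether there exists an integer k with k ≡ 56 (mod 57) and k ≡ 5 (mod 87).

Here gcd(57, 87) = 3, and both 56 and 5 leave remainder 2 mod 3, so the system is consistent.
Put k = 56 + 57t, so we need 57t ≡ 36 (mod 87), equivalently (divide by 3) 19t ≡ 12 (mod 29).
Invert 19 mod 29 by the Euclidean algorithm: 29 = 1·19 + 10, 19 = 1·10 + 9, 10 = 1·9 + 1, 9 = 9·1 + 0; back-substituting, 1 = 10 − 1·9 = 10 − (19 − 1·10) = −19 + 2·10 = −19 + 2·(29 − 1·19) = 2·29 − 3·19. Hence 19·(-3) ≡ 1, so 19⁻¹ ≡ -3 ≡ 26 (mod 29).
Multiplying by 26: t ≡ 26·12 = 312 ≡ 22 (mod 29).
Then k = 56 + 57·22 = 1310.
Check: 1310 mod 57 = 56, 1310 mod 87 = 5. ✓

k = 1310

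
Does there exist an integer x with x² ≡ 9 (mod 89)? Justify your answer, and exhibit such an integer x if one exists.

x = 86

x = 86 works: 86² = 7396, and 7396 − 9 = 7387 = 83·89.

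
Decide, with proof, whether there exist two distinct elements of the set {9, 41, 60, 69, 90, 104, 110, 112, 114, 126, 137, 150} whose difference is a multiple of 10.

The pair (9, 69) works.

9 mod 10 = 9 and 69 mod 10 = 9, so 69 − 9 = 60 = 6·10.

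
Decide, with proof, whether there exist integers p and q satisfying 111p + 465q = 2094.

Every value of 111p + 465q is a multiple of gcd(111, 465) = 3; since 3 ∣ 2094, solutions exist.
Dividing through by 3 reduces the equation to 37p + 155q = 698.
Run the Euclidean algorithm on 155 and 37: 155 = 4·37 + 7, 37 = 5·7 + 2, 7 = 3·2 + 1, 2 = 2·1 + 0.
Back-substituting, 1 = 7 − 3·2 = 7 − 3·(37 − 5·7) = −3·37 + 16·7 = −3·37 + 16·(155 − 4·37) = 16·155 − 67·37; that is, 37·(-67) + 155·16 = 1.
Times 698: 37·(-46766) + 155·11168 = 698, so (-46766, 11168) solves it.
Shifting by a multiple of (155, −37) keeps it a solution: p = -46766 + 302·155 = 44, q = 11168 − 302·37 = -6.
Check: 111·44 + 465·(-6) = 4884 − 2790 = 2094. ✓

p = 44, q = -6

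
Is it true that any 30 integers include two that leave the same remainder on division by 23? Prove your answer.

Partition the integers by their residue mod 23; there are 23 classes.
Placing 30 integers into 23 classes, some class receives at least two — say a and b.
That is, a and b leave the same remainder on division by 23, as claimed.

True.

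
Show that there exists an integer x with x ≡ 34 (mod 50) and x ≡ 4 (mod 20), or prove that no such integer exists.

x = 84

gcd(50, 20) = 10. A simultaneous solution exists iff 34 ≡ 4 (mod 10); here 34 mod 10 = 4 = 4 mod 10, so it does.
List candidates x ≡ 34 (mod 50): 34, 84. Modulo 20 these are 14, 4; 84 gives 4 as required.
Indeed 84 ≡ 34 (mod 50) and 84 ≡ 4 (mod 20).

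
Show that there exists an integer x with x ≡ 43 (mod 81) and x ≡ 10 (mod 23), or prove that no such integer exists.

gcd(81, 23) = 1, so the Chinese Remainder Theorem guarantees exactly one residue class mod 1863 satisfying both.
Any solution of the first congruence is x = 43 + 81t; substituting into the second, 81t ≡ 10 − 43 ≡ 13 (mod 23).
81 ≡ 12 (mod 23), so this reads 12t ≡ 13 (mod 23). To invert 12 modulo 23: 23 = 1·12 + 11, 12 = 1·11 + 1, 11 = 11·1 + 0, and unwinding, 1 = 12 − 1·11 = 12 − (23 − 1·12) = −23 + 2·12. Thus 12⁻¹ ≡ 2 (mod 23).
Therefore t ≡ 2·13 = 26 ≡ 3 (mod 23).
Taking t = 3 gives x = 43 + 81·3 = 286.
Indeed 286 ≡ 43 (mod 81) and 286 ≡ 10 (mod 23).

x = 286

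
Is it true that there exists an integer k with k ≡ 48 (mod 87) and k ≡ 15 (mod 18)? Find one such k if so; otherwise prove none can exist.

gcd(87, 18) = 3. A simultaneous solution exists iff 48 ≡ 15 (mod 3); here 48 mod 3 = 0 = 15 mod 3, so it does.
List candidates k ≡ 48 (mod 87): 48, 135, 222, 309, 396, 483. Modulo 18 these are 12, 9, 6, 3, 0, 15; 483 gives 15 as required.
Indeed 483 ≡ 48 (mod 87) and 483 ≡ 15 (mod 18).

k = 483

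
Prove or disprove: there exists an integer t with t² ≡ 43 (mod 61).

No, no such integer exists.

61 is prime, so by Euler's criterion 43 is a square mod 61 iff 43^((61−1)/2) = 43^30 ≡ 1 (mod 61).
Repeated squaring mod 61: 43^2 = 1849 ≡ 19; 43^4 ≡ 19² = 361 ≡ 56; 43^8 ≡ 56² = 3136 ≡ 25; 43^16 ≡ 25² = 625 ≡ 15.
Since 30 = 16 + 8 + 4 + 2, 43^30 ≡ 15 · 25 · 56 · 19; multiplying out mod 61: 15·25 = 375 ≡ 9, then 9·56 = 504 ≡ 16, then 16·19 = 304 ≡ 60. Thus 43^30 ≡ 60 ≡ −1 (mod 61).
The value −1 means 43 is a non-residue modulo 61, so t² ≡ 43 (mod 61) is impossible.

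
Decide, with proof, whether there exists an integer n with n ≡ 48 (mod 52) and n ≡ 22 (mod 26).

n = 48

The moduli are not coprime: gcd(52, 26) = 26. Compatibility requires 26 ∣ (22 − 48) = -26, which holds, so solutions exist.
The smallest candidate n = 48 works directly: 48 ≡ 22 (mod 26).
Verify: 48 = 0·52 + 48 and 48 = 1·26 + 22. ✓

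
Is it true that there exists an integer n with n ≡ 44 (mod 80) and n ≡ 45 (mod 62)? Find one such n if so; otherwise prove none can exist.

Reduce both congruences modulo 2, which divides 80 and 62: they say n ≡ 44 (mod 2) and n ≡ 45 (mod 2).
However 44 ≡ 0 and 45 ≡ 1 (mod 2), and 0 ≠ 1.
So no integer satisfies both congruences.

There is no such integer.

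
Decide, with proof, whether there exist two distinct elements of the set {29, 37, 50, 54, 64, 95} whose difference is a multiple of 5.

Reduce each element mod 5: 29↦4, 37↦2, 50↦0, 54↦4, 64↦4, 95↦0. The residue 4 repeats (at 29 and 54), and 54 − 29 = 25 = 5·5.

29 and 54 are such a pair.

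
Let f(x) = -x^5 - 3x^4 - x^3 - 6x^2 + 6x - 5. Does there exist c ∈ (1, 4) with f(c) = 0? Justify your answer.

The endpoint values f(1) = -10 and f(4) = -1933 are both negative. Claim: f(x) < 0 for every x in (1, 4).
Shift to the endpoint 1: with x = 1 + u (0 < u < 3), one computes f(1 + u) = -u^5 - 8u^4 - 23u^3 - 37u^2 - 26u - 10.
All 6 nonzero coefficients of this polynomial in u are negative; hence for u > 0 the value is a sum of negative terms (the constant -10 among them).
So f is strictly negative on (1, 4); no root exists in the interval.

No such root exists.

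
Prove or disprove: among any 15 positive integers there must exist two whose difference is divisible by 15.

No; for instance {70, 71, 72, 73, 74, 75, 76, 77, 78, 79, 80, 81, 82, 83, 84} is a counterexample.

Consider the 15 integers 70, 71, …, 84. They lie in distinct residue classes modulo 15, since 15 ≤ 15.
The differences between them range over 1, …, 14, none of which is divisible by 15.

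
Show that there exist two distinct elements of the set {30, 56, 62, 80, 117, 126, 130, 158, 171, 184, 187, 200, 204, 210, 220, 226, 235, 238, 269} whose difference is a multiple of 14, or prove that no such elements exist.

30 and 184 are such a pair.

Both 30 and 184 leave remainder 2 on division by 14; their difference 154 = 11·14 is a multiple of 14.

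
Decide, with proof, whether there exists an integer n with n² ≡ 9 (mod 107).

n = 3

Take n = 3. Then 3² = 9, and since 0 ≤ 9 < 107 this is already reduced: 3² ≡ 9 (mod 107).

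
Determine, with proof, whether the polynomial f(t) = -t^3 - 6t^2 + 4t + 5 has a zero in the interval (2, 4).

No.

f(2) = -19 and f(4) = -139, both negative, so a sign-change argument is unavailable; we show f keeps this sign on the whole interval.
Shift to the endpoint 2: with t = 2 + u (0 < u < 2), one computes f(2 + u) = -u^3 - 12u^2 - 32u - 19.
The nonzero coefficients here are all negative, so for u > 0 every term is negative (or zero), and the constant term -19 is strictly negative.
So f is strictly negative on (2, 4); no root exists in the interval.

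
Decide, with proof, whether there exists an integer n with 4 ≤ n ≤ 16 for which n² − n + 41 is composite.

No such integer n in that range exists.

The values for n = 4, 5, …, 16 are 53, 61, 71, 83, 97, 113, 131, 151, 173, 197, 223, 251, 281, and each of these is prime.
So no value in the range makes the expression composite.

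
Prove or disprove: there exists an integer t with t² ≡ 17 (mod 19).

t = 6

t = 6 works: 6² = 36, and 36 − 17 = 19 = 1·19.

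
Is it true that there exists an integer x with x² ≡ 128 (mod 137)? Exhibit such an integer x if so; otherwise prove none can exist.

x = 111

x = 111 works: 111² = 12321, and 12321 − 128 = 12193 = 89·137.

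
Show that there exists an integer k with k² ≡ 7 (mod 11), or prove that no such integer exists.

No, no such integer exists.

Since (11 − k)² ≡ k² (mod 11), it suffices to square k = 0, 1, …, 5: the residues are 0, 1, 4, 9, 5, 3.
So the quadratic residues mod 11 are {0, 1, 3, 4, 5, 9}, and 7 is not among them.
Therefore k² ≡ 7 (mod 11) has no solution.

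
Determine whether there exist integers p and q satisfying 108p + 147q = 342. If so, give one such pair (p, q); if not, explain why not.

p = 44, q = -30

gcd(108, 147) = 3, and 3 divides 342, so integer solutions exist.
Dividing through by 3 reduces the equation to 36p + 49q = 114.
Euclidean algorithm: 49 = 1·36 + 13, 36 = 2·13 + 10, 13 = 1·10 + 3, 10 = 3·3 + 1, 3 = 3·1 + 0.
Unwinding: 1 = 10 − 3·3 = 10 − 3·(13 − 1·10) = −3·13 + 4·10 = −3·13 + 4·(36 − 2·13) = 4·36 − 11·13 = 4·36 − 11·(49 − 1·36) = −11·49 + 15·36, i.e. 36·15 + 49·(-11) = 1.
Times 114: 36·1710 + 49·(-1254) = 114, so (1710, -1254) solves it.
Subtracting 34·49 from p and adding 34·36 to q gives the tidier solution (44, -30).
Check: 108·44 + 147·(-30) = 4752 − 4410 = 342. ✓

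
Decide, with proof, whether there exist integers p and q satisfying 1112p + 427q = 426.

1112 and 427 are coprime, so 1112p + 427q ranges over all of ℤ.
Euclidean algorithm: 1112 = 2·427 + 258, 427 = 1·258 + 169, 258 = 1·169 + 89, 169 = 1·89 + 80, 89 = 1·80 + 9, 80 = 8·9 + 8, 9 = 1·8 + 1, 8 = 8·1 + 0.
Unwinding: 1 = 9 − 1·8 = 9 − (80 − 8·9) = −80 + 9·9 = −80 + 9·(89 − 1·80) = 9·89 − 10·80 = 9·89 − 10·(169 − 1·89) = −10·169 + 19·89 = −10·169 + 19·(258 − 1·169) = 19·258 − 29·169 = 19·258 − 29·(427 − 1·258) = −29·427 + 48·258 = −29·427 + 48·(1112 − 2·427) = 48·1112 − 125·427, i.e. 1112·48 + 427·(-125) = 1.
Multiplying through by 426: p = 48·426 = 20448, q = (-125)·426 = -53250 is a solution.
Subtracting 47·427 from p and adding 47·1112 to q gives the tidier solution (379, -986).
Indeed 1112·379 + 427·(-986) = 421448 − 421022 = 426.

p = 379, q = -986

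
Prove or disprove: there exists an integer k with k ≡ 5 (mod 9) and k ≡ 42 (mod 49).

k = 140

The moduli 9 and 49 are coprime, so by the Chinese Remainder Theorem a unique solution modulo 441 exists.
Any solution of the first congruence is k = 5 + 9t; substituting into the second, 9t ≡ 42 − 5 ≡ 37 (mod 49).
Since 9·11 = 99 = 2·49 + 1, the inverse of 9 mod 49 is 11.
Therefore t ≡ 11·37 = 407 ≡ 15 (mod 49).
With t = 15: k = 5 + 9·15 = 140.
Indeed 140 ≡ 5 (mod 9) and 140 ≡ 42 (mod 49).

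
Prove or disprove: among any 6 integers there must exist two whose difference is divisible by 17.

Try 6 consecutive integers, 85, 86, …, 90. Their remainders mod 17 are 0, 1, 2, 3, 4, 5 — pairwise different, as any 6 ≤ 17 consecutive integers have distinct residues.
The differences between them range over 1, …, 5, none of which is divisible by 17.

No, the set {85, 86, 87, 88, 89, 90} is a counterexample.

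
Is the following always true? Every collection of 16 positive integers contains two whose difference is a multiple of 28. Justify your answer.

No; for instance {24, 25, 26, 27, 28, 29, 30, 31, 32, 33, 34, 35, 36, 37, 38, 39} is a counterexample.

Take the 16 consecutive integers 24, 25, …, 39: their residues mod 28 are all distinct because 16 ≤ 28.
Any two of them differ by at most 15 < 28 and by at least 1, so no difference is a multiple of 28.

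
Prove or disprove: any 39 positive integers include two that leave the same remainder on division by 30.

Yes, this is always true.

Partition the integers by their residue mod 30; there are 30 classes.
With 39 integers and only 30 classes, the pigeonhole principle forces two of them, say a and b, into the same class.
So a and b have equal remainders mod 30, which is exactly what was to be shown.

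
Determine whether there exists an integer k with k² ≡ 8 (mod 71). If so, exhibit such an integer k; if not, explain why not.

Take k = 47. Then 47² = 2209 = 31·71 + 8, so 47² ≡ 8 (mod 71).

k = 47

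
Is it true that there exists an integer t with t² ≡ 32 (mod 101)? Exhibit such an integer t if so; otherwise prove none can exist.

101 is prime, so by Euler's criterion 32 is a square mod 101 iff 32^((101−1)/2) = 32^50 ≡ 1 (mod 101).
Repeated squaring mod 101: 32^2 = 1024 ≡ 14; 32^4 ≡ 14² = 196 ≡ 95; 32^8 ≡ 95² = 9025 ≡ 36; 32^16 ≡ 36² = 1296 ≡ 84; 32^32 ≡ 84² = 7056 ≡ 87.
Since 50 = 32 + 16 + 2, 32^50 ≡ 87 · 84 · 14; multiplying out mod 101: 87·84 = 7308 ≡ 36, then 36·14 = 504 ≡ 100. Thus 32^50 ≡ 100 ≡ −1 (mod 101).
The value −1 means 32 is a non-residue modulo 101, so t² ≡ 32 (mod 101) is impossible.

There is no such integer.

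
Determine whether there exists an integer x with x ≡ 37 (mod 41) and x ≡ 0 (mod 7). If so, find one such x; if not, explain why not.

x = 119

The moduli 41 and 7 are coprime, so by the Chinese Remainder Theorem a unique solution modulo 287 exists.
Write x = 37 + 41t and require 37 + 41t ≡ 0 (mod 7), i.e. 41t ≡ 5 (mod 7).
41 ≡ 6 (mod 7), so this reads 6t ≡ 5 (mod 7). Since 6·6 = 36 = 5·7 + 1, the inverse of 6 mod 7 is 6.
Multiplying by 6: t ≡ 6·5 = 30 ≡ 2 (mod 7).
Taking t = 2 gives x = 37 + 41·2 = 119.
Indeed 119 ≡ 37 (mod 41) and 119 ≡ 0 (mod 7).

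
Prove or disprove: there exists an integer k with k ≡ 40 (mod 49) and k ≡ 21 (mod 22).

Since 49 and 22 share no common factor, CRT says the pair of congruences has a solution (unique mod 1078).
Any solution of the first congruence is k = 40 + 49t; substituting into the second, 49t ≡ 21 − 40 ≡ 3 (mod 22).
49 ≡ 5 (mod 22), so this reads 5t ≡ 3 (mod 22). Since 5·9 = 45 = 2·22 + 1, the inverse of 5 mod 22 is 9.
Therefore t ≡ 9·3 = 27 ≡ 5 (mod 22).
Taking t = 5 gives k = 40 + 49·5 = 285.
Verify: 285 = 5·49 + 40 and 285 = 12·22 + 21. ✓

k = 285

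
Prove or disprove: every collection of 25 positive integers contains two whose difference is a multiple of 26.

Consider the 25 integers 123, 124, …, 147. They lie in distinct residue classes modulo 26, since 25 ≤ 26.
Any two of them differ by at most 24 < 26 and by at least 1, so no difference is a multiple of 26.

No, the set {123, 124, 125, 126, 127, 128, 129, 130, 131, 132, 133, 134, 135, 136, 137, 138, 139, 140, 141, 142, 143, 144, 145, 146, 147} is a counterexample.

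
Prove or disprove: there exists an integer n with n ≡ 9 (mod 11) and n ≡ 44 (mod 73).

n = 482

The moduli 11 and 73 are coprime, so by the Chinese Remainder Theorem a unique solution modulo 803 exists.
Write n = 9 + 11t and require 9 + 11t ≡ 44 (mod 73), i.e. 11t ≡ 35 (mod 73).
To invert 11 modulo 73: 73 = 6·11 + 7, 11 = 1·7 + 4, 7 = 1·4 + 3, 4 = 1·3 + 1, 3 = 3·1 + 0, and unwinding, 1 = 4 − 1·3 = 4 − (7 − 1·4) = −7 + 2·4 = −7 + 2·(11 − 1·7) = 2·11 − 3·7 = 2·11 − 3·(73 − 6·11) = −3·73 + 20·11. Thus 11⁻¹ ≡ 20 (mod 73).
Therefore t ≡ 20·35 = 700 ≡ 43 (mod 73).
Taking t = 43 gives n = 9 + 11·43 = 482.
Check: 482 mod 11 = 9, 482 mod 73 = 44. ✓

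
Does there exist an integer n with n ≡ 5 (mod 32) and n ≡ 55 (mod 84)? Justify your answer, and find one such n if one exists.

Reduce both congruences modulo 4, which divides 32 and 84: they say n ≡ 5 (mod 4) and n ≡ 55 (mod 4).
But 5 mod 4 = 1 while 55 mod 4 = 3, a contradiction.
So no integer satisfies both congruences.

There is no such integer.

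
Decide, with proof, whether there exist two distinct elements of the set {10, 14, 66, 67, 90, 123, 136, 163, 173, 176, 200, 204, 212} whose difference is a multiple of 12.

66 and 90 are such a pair.

66 mod 12 = 6 and 90 mod 12 = 6, so 90 − 66 = 24 = 2·12.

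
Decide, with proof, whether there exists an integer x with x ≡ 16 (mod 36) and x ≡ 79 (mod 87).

x = 340

The moduli are not coprime: gcd(36, 87) = 3. Compatibility requires 3 ∣ (79 − 16) = 63, which holds, so solutions exist.
Put x = 16 + 36t, so we need 36t ≡ 63 (mod 87), equivalently (divide by 3) 12t ≡ 21 (mod 29).
Invert 12 mod 29 by the Euclidean algorithm: 29 = 2·12 + 5, 12 = 2·5 + 2, 5 = 2·2 + 1, 2 = 2·1 + 0; back-substituting, 1 = 5 − 2·2 = 5 − 2·(12 − 2·5) = −2·12 + 5·5 = −2·12 + 5·(29 − 2·12) = 5·29 − 12·12. Hence 12·(-12) ≡ 1, so 12⁻¹ ≡ -12 ≡ 17 (mod 29).
Therefore t ≡ 17·21 = 357 ≡ 9 (mod 29).
Then x = 16 + 36·9 = 340.
Check: 340 mod 36 = 16, 340 mod 87 = 79. ✓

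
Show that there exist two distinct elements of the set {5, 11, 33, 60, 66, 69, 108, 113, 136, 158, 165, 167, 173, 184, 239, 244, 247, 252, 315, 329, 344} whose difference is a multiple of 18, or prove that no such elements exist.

5 and 113 are such a pair.

5 mod 18 = 5 and 113 mod 18 = 5, so 113 − 5 = 108 = 6·18.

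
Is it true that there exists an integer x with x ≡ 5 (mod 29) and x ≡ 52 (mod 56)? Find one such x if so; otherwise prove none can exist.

Since 29 and 56 share no common factor, CRT says the pair of congruences has a solution (unique mod 1624).
Any solution of the first congruence is x = 5 + 29t; substituting into the second, 29t ≡ 52 − 5 ≡ 47 (mod 56).
Invert 29 mod 56 by the Euclidean algorithm: 56 = 1·29 + 27, 29 = 1·27 + 2, 27 = 13·2 + 1, 2 = 2·1 + 0; back-substituting, 1 = 27 − 13·2 = 27 − 13·(29 − 1·27) = −13·29 + 14·27 = −13·29 + 14·(56 − 1·29) = 14·56 − 27·29. Hence 29·(-27) ≡ 1, so 29⁻¹ ≡ -27 ≡ 29 (mod 56).
Multiplying by 29: t ≡ 29·47 = 1363 ≡ 19 (mod 56).
Taking t = 19 gives x = 5 + 29·19 = 556.
Check: 556 mod 29 = 5, 556 mod 56 = 52. ✓

x = 556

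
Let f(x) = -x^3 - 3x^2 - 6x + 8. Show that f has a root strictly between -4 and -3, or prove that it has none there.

f has no root in that interval.

f(-4) = 48 and f(-3) = 26, both positive.
f'(x) = -3x^2 - 6x - 6 has discriminant (-6)² − 4·(-3)·(-6) = -36 < 0, so f' has no real roots and is negative for every real x.
Hence f is strictly decreasing on ℝ, and in particular on [-4, -3]. A strictly monotone function with same-sign endpoint values stays positive on the whole interval, so f has no zero in (-4, -3).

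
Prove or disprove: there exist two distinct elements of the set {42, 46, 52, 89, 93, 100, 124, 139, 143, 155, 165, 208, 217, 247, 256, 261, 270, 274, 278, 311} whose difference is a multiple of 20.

Reduce each element modulo 20: 42↦2, 46↦6, 52↦12, 89↦9, 93↦13, 100↦0, 124↦4, 139↦19, 143↦3, 155↦15, 165↦5, 208↦8, 217↦17, 247↦7, 256↦16, 261↦1, 270↦10, 274↦14, 278↦18, 311↦11.
No residue repeats among the 20 elements, so no pair has difference ≡ 0 (mod 20).

There is no such pair.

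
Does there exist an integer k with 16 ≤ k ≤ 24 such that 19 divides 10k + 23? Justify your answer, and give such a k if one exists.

At k = 16, 10·16 + 23 = 183 ≡ 12 (mod 19), and each step in k adds 10, giving residues 12, 3, 13, 4, 14, 5, 15, 6, 16 for k = 16, 17, …, 24.
None is 0, so 19 never divides 10k + 23 on this range.

There is no such integer k in that range.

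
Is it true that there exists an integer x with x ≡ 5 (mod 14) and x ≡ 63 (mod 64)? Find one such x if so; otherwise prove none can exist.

The moduli are not coprime: gcd(14, 64) = 2. Compatibility requires 2 ∣ (63 − 5) = 58, which holds, so solutions exist.
Write x = 5 + 14t. Then 14t ≡ 63 − 5 ≡ 58 (mod 64); dividing through by 2 gives 7t ≡ 29 (mod 32).
Since 7·23 = 161 = 5·32 + 1, the inverse of 7 mod 32 is 23.
Therefore t ≡ 23·29 = 667 ≡ 27 (mod 32).
Then x = 5 + 14·27 = 383.
Check: 383 mod 14 = 5, 383 mod 64 = 63. ✓

x = 383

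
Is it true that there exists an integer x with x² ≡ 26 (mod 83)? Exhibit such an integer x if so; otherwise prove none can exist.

Take x = 62. Then 62² = 3844 = 46·83 + 26, so 62² ≡ 26 (mod 83).

x = 62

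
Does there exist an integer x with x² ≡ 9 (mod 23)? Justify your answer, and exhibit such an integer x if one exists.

Take x = 3. Then 3² = 9, and since 0 ≤ 9 < 23 this is already reduced: 3² ≡ 9 (mod 23).

x = 3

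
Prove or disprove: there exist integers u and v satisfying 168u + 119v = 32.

There are no such integers.

Both 168 and 119 are divisible by gcd(168, 119) = 7, hence so is any combination 168u + 119v.
But 32 = 7·4 + 4, so 7 ∤ 32.
Hence no integers u, v satisfy the equation.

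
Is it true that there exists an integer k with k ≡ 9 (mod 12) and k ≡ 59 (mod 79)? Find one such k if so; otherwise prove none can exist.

k = 849

The moduli 12 and 79 are coprime, so by the Chinese Remainder Theorem a unique solution modulo 948 exists.
Any solution of the first congruence is k = 9 + 12t; substituting into the second, 12t ≡ 59 − 9 ≡ 50 (mod 79).
Since 12·33 = 396 = 5·79 + 1, the inverse of 12 mod 79 is 33.
Therefore t ≡ 33·50 = 1650 ≡ 70 (mod 79).
With t = 70: k = 9 + 12·70 = 849.
Indeed 849 ≡ 9 (mod 12) and 849 ≡ 59 (mod 79).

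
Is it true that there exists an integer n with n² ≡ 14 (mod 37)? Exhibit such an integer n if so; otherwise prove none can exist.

No such integer exists.

37 is prime, so by Euler's criterion 14 is a square mod 37 iff 14^((37−1)/2) = 14^18 ≡ 1 (mod 37).
Squaring successively (mod 37): 14^2 = 196 ≡ 11; 14^4 ≡ 11² = 121 ≡ 10; 14^8 ≡ 10² = 100 ≡ 26; 14^16 ≡ 26² = 676 ≡ 10.
Since 18 = 16 + 2, 14^18 ≡ 10 · 11; multiplying out mod 37: 10·11 = 110 ≡ 36. Thus 14^18 ≡ 36 ≡ −1 (mod 37).
By Euler's criterion 14 is a quadratic non-residue mod 37: no n satisfies n² ≡ 14 (mod 37).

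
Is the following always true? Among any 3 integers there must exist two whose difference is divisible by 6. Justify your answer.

Take the 3 consecutive integers 16, 17, 18: their residues mod 6 are all distinct because 3 ≤ 6.
The differences between them range over 1, …, 2, none of which is divisible by 6.

No, the set {16, 17, 18} is a counterexample.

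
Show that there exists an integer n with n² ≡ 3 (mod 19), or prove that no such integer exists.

No, no such integer exists.

Squares mod 19 repeat after n = 9 (as (−n)² = n²); for n = 0..9 they are 0, 1, 4, 9, 16, 6, 17, 11, 7, 5.
The set of squares mod 19 is therefore {0, 1, 4, 5, 6, 7, 9, 11, 16, 17}, which does not contain 3.
Therefore n² ≡ 3 (mod 19) has no solution.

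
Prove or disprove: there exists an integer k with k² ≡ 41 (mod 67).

No such integer exists.

Apply Euler's criterion with the prime 67: 41 is a quadratic residue iff 41^33 ≡ 1 (mod 67), and a non-residue iff it is ≡ −1.
Repeated squaring mod 67: 41^2 = 1681 ≡ 6; 41^4 ≡ 6² = 36 ≡ 36; 41^8 ≡ 36² = 1296 ≡ 23; 41^16 ≡ 23² = 529 ≡ 60; 41^32 ≡ 60² = 3600 ≡ 49.
Since 33 = 32 + 1, 41^33 ≡ 49 · 41; multiplying out mod 67: 49·41 = 2009 ≡ 66. Thus 41^33 ≡ 66 ≡ −1 (mod 67).
By Euler's criterion 41 is a quadratic non-residue mod 67: no k satisfies k² ≡ 41 (mod 67).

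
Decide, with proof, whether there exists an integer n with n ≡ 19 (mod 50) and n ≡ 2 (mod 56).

gcd(50, 56) = 2. If n ≡ 19 (mod 50) and n ≡ 2 (mod 56), then n ≡ 19 (mod 2) and n ≡ 2 (mod 2).
These are incompatible: 19 − 2 = 17 is not divisible by 2.
Hence the system has no solution.

No such integer exists.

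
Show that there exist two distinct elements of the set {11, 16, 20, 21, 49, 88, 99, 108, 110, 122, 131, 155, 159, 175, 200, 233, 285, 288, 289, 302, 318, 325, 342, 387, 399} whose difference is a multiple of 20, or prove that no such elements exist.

11 and 131 are such a pair.

Both 11 and 131 leave remainder 11 on division by 20; their difference 120 = 6·20 is a multiple of 20.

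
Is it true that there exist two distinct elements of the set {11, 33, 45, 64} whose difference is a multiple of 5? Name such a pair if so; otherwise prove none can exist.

Reduce each element modulo 5: 11↦1, 33↦3, 45↦0, 64↦4.
All 4 residues are distinct, so no two elements differ by a multiple of 5.

No, no such pair exists.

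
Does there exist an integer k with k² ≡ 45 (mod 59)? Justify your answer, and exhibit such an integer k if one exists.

Take k = 24. Then 24² = 576 = 9·59 + 45, so 24² ≡ 45 (mod 59).

k = 24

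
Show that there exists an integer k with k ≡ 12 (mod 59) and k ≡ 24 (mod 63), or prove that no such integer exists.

gcd(59, 63) = 1, so the Chinese Remainder Theorem guarantees exactly one residue class mod 3717 satisfying both.
Any solution of the first congruence is k = 12 + 59t; substituting into the second, 59t ≡ 24 − 12 ≡ 12 (mod 63).
Since 59·47 = 2773 = 44·63 + 1, the inverse of 59 mod 63 is 47.
Therefore t ≡ 47·12 = 564 ≡ 60 (mod 63).
Taking t = 60 gives k = 12 + 59·60 = 3552.
Check: 3552 mod 59 = 12, 3552 mod 63 = 24. ✓

k = 3552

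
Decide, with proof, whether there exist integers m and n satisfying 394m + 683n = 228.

m = 219, n = -126

394 and 683 are coprime, so 394m + 683n ranges over all of ℤ.
Run the Euclidean algorithm on 683 and 394: 683 = 1·394 + 289, 394 = 1·289 + 105, 289 = 2·105 + 79, 105 = 1·79 + 26, 79 = 3·26 + 1, 26 = 26·1 + 0.
Unwinding: 1 = 79 − 3·26 = 79 − 3·(105 − 1·79) = −3·105 + 4·79 = −3·105 + 4·(289 − 2·105) = 4·289 − 11·105 = 4·289 − 11·(394 − 1·289) = −11·394 + 15·289 = −11·394 + 15·(683 − 1·394) = 15·683 − 26·394, i.e. 394·(-26) + 683·15 = 1.
Times 228: 394·(-5928) + 683·3420 = 228, so (-5928, 3420) solves it.
Shifting by a multiple of (683, −394) keeps it a solution: m = -5928 + 9·683 = 219, n = 3420 − 9·394 = -126.
Indeed 394·219 + 683·(-126) = 86286 − 86058 = 228.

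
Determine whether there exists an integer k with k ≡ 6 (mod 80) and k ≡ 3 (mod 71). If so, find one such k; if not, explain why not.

k = 3766

gcd(80, 71) = 1, so the Chinese Remainder Theorem guarantees exactly one residue class mod 5680 satisfying both.
Any solution of the first congruence is k = 6 + 80t; substituting into the second, 80t ≡ 3 − 6 ≡ 68 (mod 71).
80 ≡ 9 (mod 71), so this reads 9t ≡ 68 (mod 71). To invert 9 modulo 71: 71 = 7·9 + 8, 9 = 1·8 + 1, 8 = 8·1 + 0, and unwinding, 1 = 9 − 1·8 = 9 − (71 − 7·9) = −71 + 8·9. Thus 9⁻¹ ≡ 8 (mod 71).
Multiplying by 8: t ≡ 8·68 = 544 ≡ 47 (mod 71).
Taking t = 47 gives k = 6 + 80·47 = 3766.
Indeed 3766 ≡ 6 (mod 80) and 3766 ≡ 3 (mod 71).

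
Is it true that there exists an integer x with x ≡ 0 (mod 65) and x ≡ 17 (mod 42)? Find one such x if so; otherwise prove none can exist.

x = 1235

gcd(65, 42) = 1, so the Chinese Remainder Theorem guarantees exactly one residue class mod 2730 satisfying both.
Any solution of the first congruence is x = 0 + 65t; substituting into the second, 65t ≡ 17 − 0 ≡ 17 (mod 42).
65 ≡ 23 (mod 42), so this reads 23t ≡ 17 (mod 42). Note 23·11 = 253 ≡ 1 (mod 42) (as 253 − 1 = 6·42), so 23⁻¹ ≡ 11.
Multiplying by 11: t ≡ 11·17 = 187 ≡ 19 (mod 42).
With t = 19: x = 0 + 65·19 = 1235.
Verify: 1235 = 19·65 + 0 and 1235 = 29·42 + 17. ✓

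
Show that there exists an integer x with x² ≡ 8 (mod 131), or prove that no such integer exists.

131 is prime, so by Euler's criterion 8 is a square mod 131 iff 8^((131−1)/2) = 8^65 ≡ 1 (mod 131).
Squaring successively (mod 131): 8^2 = 64 ≡ 64; 8^4 ≡ 64² = 4096 ≡ 35; 8^8 ≡ 35² = 1225 ≡ 46; 8^16 ≡ 46² = 2116 ≡ 20; 8^32 ≡ 20² = 400 ≡ 7; 8^64 ≡ 7² = 49 ≡ 49.
Since 65 = 64 + 1, 8^65 ≡ 49 · 8; multiplying out mod 131: 49·8 = 392 ≡ 130. Thus 8^65 ≡ 130 ≡ −1 (mod 131).
By Euler's criterion 8 is a quadratic non-residue mod 131: no x satisfies x² ≡ 8 (mod 131).

No, no such integer exists.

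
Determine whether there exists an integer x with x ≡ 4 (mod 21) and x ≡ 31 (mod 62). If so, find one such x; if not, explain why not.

Since 21 and 62 share no common factor, CRT says the pair of congruences has a solution (unique mod 1302).
Any solution of the first congruence is x = 4 + 21t; substituting into the second, 21t ≡ 31 − 4 ≡ 27 (mod 62).
To invert 21 modulo 62: 62 = 2·21 + 20, 21 = 1·20 + 1, 20 = 20·1 + 0, and unwinding, 1 = 21 − 1·20 = 21 − (62 − 2·21) = −62 + 3·21. Thus 21⁻¹ ≡ 3 (mod 62).
Therefore t ≡ 3·27 = 81 ≡ 19 (mod 62).
Taking t = 19 gives x = 4 + 21·19 = 403.
Check: 403 mod 21 = 4, 403 mod 62 = 31. ✓

x = 403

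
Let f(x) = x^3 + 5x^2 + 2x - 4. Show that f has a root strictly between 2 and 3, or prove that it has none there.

The endpoint values f(2) = 28 and f(3) = 74 are both positive. Claim: f(x) > 0 for every x in (2, 3).
Substitute x = 2 + u, where 0 < u < 1 on the interval. Expanding, f(2 + u) = u^3 + 11u^2 + 34u + 28.
All 4 nonzero coefficients of this polynomial in u are positive; hence for u > 0 the value is a sum of positive terms (the constant 28 among them).
So f is strictly positive on (2, 3); no root exists in the interval.

No.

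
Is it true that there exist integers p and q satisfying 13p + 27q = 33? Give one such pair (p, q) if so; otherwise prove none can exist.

13 and 27 are coprime, so 13p + 27q ranges over all of ℤ.
Run the Euclidean algorithm on 27 and 13: 27 = 2·13 + 1, 13 = 13·1 + 0.
Unwinding: 1 = 27 − 2·13, i.e. 13·(-2) + 27·1 = 1.
Scaling by 33 gives the particular solution (p, q) = (-66, 33).
Adding 3·27 to p and subtracting 3·13 from q gives the tidier solution (15, -6).
Indeed 13·15 + 27·(-6) = 195 − 162 = 33.

p = 15, q = -6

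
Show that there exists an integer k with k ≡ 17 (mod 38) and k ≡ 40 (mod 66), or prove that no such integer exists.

Reduce both congruences modulo 2, which divides 38 and 66: they say k ≡ 17 (mod 2) and k ≡ 40 (mod 2).
These are incompatible: 17 − 40 = -23 is not divisible by 2.
Hence the system has no solution.

There is no such integer.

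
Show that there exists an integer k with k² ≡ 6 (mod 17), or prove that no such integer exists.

Since (17 − k)² ≡ k² (mod 17), it suffices to square k = 0, 1, …, 8: the residues are 0, 1, 4, 9, 16, 8, 2, 15, 13.
So the quadratic residues mod 17 are {0, 1, 2, 4, 8, 9, 13, 15, 16}, and 6 is not among them.
Therefore k² ≡ 6 (mod 17) has no solution.

No, no such integer exists.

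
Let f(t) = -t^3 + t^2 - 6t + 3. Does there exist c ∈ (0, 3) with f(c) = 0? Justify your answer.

f(0) = 3 and f(3) = -33, which have opposite signs.
Since f is a polynomial it is continuous on [0, 3].
By the Intermediate Value Theorem, f takes the value 0 somewhere in the open interval.

Yes, such a c exists.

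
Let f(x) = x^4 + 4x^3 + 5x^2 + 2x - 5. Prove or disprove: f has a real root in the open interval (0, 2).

f(0) = -5 and f(2) = 67, which have opposite signs.
Since f is a polynomial it is continuous on [0, 2].
By the Intermediate Value Theorem f must vanish at some point of (0, 2).

Yes, f has a root in the interval.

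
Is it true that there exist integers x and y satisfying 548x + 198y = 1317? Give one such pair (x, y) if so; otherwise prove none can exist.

There are no such integers.

gcd(548, 198) = 2, so every integer of the form 548x + 198y is a multiple of 2.
But 1317 is not a multiple of 2 (it leaves remainder 1).
Therefore 548x + 198y = 1317 has no solution in integers.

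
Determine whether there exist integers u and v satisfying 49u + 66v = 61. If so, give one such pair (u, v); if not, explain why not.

u = 43, v = -31

Since gcd(49, 66) = 1, every integer is an integer combination of 49 and 66.
Run the Euclidean algorithm on 66 and 49: 66 = 1·49 + 17, 49 = 2·17 + 15, 17 = 1·15 + 2, 15 = 7·2 + 1, 2 = 2·1 + 0.
Unwinding: 1 = 15 − 7·2 = 15 − 7·(17 − 1·15) = −7·17 + 8·15 = −7·17 + 8·(49 − 2·17) = 8·49 − 23·17 = 8·49 − 23·(66 − 1·49) = −23·66 + 31·49, i.e. 49·31 + 66·(-23) = 1.
Times 61: 49·1891 + 66·(-1403) = 61, so (1891, -1403) solves it.
The general solution is u = 1891 + 66k, v = -1403 − 49k; taking k = -28 gives the smaller pair u = 43, v = -31.
Check: 49·43 + 66·(-31) = 2107 − 2046 = 61. ✓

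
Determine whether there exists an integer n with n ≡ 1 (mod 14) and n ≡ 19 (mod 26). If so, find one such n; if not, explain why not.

gcd(14, 26) = 2. A simultaneous solution exists iff 1 ≡ 19 (mod 2); here 1 mod 2 = 1 = 19 mod 2, so it does.
The integers ≡ 1 (mod 14) are 1, 15, 29, 43, 57, 71, …; their remainders mod 26 are 1, 15, 3, 17, 5, 19, so n = 71 is the first that is ≡ 19 (mod 26).
Verify: 71 = 5·14 + 1 and 71 = 2·26 + 19. ✓

n = 71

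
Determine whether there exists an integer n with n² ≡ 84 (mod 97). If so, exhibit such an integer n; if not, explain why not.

There is no such integer.

97 is prime, so by Euler's criterion 84 is a square mod 97 iff 84^((97−1)/2) = 84^48 ≡ 1 (mod 97).
Squaring successively (mod 97): 84^2 = 7056 ≡ 72; 84^4 ≡ 72² = 5184 ≡ 43; 84^8 ≡ 43² = 1849 ≡ 6; 84^16 ≡ 6² = 36 ≡ 36; 84^32 ≡ 36² = 1296 ≡ 35.
Since 48 = 32 + 16, 84^48 ≡ 35 · 36; multiplying out mod 97: 35·36 = 1260 ≡ 96. Thus 84^48 ≡ 96 ≡ −1 (mod 97).
By Euler's criterion 84 is a quadratic non-residue mod 97: no n satisfies n² ≡ 84 (mod 97).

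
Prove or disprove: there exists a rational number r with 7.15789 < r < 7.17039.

Multiplying by 6: 6·7.15789 = 42.94734 and 6·7.17039 = 43.02234, so the integer 43 lies strictly between them.
Dividing back, 7.15789 < 43/6 < 7.17039, and 43/6 is rational.

r = 43/6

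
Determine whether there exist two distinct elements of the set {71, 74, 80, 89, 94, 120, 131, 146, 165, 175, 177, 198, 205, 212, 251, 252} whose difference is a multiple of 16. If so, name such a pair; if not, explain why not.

Two integers differ by a multiple of 16 exactly when they have the same residue mod 16. The residues are 71↦7, 74↦10, 80↦0, 89↦9, 94↦14, 120↦8, 131↦3, 146↦2, 165↦5, 175↦15, 177↦1, 198↦6, 205↦13, 212↦4, 251↦11, 252↦12.
No residue repeats among the 16 elements, so no pair has difference ≡ 0 (mod 16).

No, no such pair exists.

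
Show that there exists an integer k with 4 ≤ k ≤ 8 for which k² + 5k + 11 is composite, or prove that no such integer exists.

At k = 8: 8² + 5·8 + 11 = 115 = 5·23, which is composite.

k = 8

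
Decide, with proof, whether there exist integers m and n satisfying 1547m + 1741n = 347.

Since gcd(1547, 1741) = 1, every integer is an integer combination of 1547 and 1741.
Run the Euclidean algorithm on 1741 and 1547: 1741 = 1·1547 + 194, 1547 = 7·194 + 189, 194 = 1·189 + 5, 189 = 37·5 + 4, 5 = 1·4 + 1, 4 = 4·1 + 0.
Unwinding: 1 = 5 − 1·4 = 5 − (189 − 37·5) = −189 + 38·5 = −189 + 38·(194 − 1·189) = 38·194 − 39·189 = 38·194 − 39·(1547 − 7·194) = −39·1547 + 311·194 = −39·1547 + 311·(1741 − 1·1547) = 311·1741 − 350·1547, i.e. 1547·(-350) + 1741·311 = 1.
Scaling by 347 gives the particular solution (m, n) = (-121450, 107917).
The general solution is m = -121450 + 1741k, n = 107917 − 1547k; taking k = 70 gives the smaller pair m = 420, n = -373.
Indeed 1547·420 + 1741·(-373) = 649740 − 649393 = 347.

m = 420, n = -373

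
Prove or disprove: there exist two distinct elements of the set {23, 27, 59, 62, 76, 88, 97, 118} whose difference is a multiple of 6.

Reduce each element mod 6: 23↦5, 27↦3, 59↦5, 62↦2, 76↦4, 88↦4, 97↦1, 118↦4. The residue 5 repeats (at 23 and 59), and 59 − 23 = 36 = 6·6.

The pair (23, 59) works.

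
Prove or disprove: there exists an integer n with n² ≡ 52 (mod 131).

Take n = 24. Then 24² = 576 = 4·131 + 52, so 24² ≡ 52 (mod 131).

n = 24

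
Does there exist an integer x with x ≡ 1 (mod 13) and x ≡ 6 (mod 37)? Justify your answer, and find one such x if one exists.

x = 339

Since 13 and 37 share no common factor, CRT says the pair of congruences has a solution (unique mod 481).
Any solution of the first congruence is x = 1 + 13t; substituting into the second, 13t ≡ 6 − 1 ≡ 5 (mod 37).
To invert 13 modulo 37: 37 = 2·13 + 11, 13 = 1·11 + 2, 11 = 5·2 + 1, 2 = 2·1 + 0, and unwinding, 1 = 11 − 5·2 = 11 − 5·(13 − 1·11) = −5·13 + 6·11 = −5·13 + 6·(37 − 2·13) = 6·37 − 17·13. Thus 13⁻¹ ≡ -17 ≡ 20 (mod 37).
Therefore t ≡ 20·5 = 100 ≡ 26 (mod 37).
Taking t = 26 gives x = 1 + 13·26 = 339.
Indeed 339 ≡ 1 (mod 13) and 339 ≡ 6 (mod 37).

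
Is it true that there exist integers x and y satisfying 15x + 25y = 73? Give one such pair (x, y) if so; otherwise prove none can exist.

Both 15 and 25 are divisible by gcd(15, 25) = 5, hence so is any combination 15x + 25y.
But 73 = 5·14 + 3, so 5 ∤ 73.
Hence no integers x, y satisfy the equation.

No, no such integers exist.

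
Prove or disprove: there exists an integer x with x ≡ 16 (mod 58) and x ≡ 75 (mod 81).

The moduli 58 and 81 are coprime, so by the Chinese Remainder Theorem a unique solution modulo 4698 exists.
Write x = 16 + 58t and require 16 + 58t ≡ 75 (mod 81), i.e. 58t ≡ 59 (mod 81).
Note 58·7 = 406 ≡ 1 (mod 81) (as 406 − 1 = 5·81), so 58⁻¹ ≡ 7.
Therefore t ≡ 7·59 = 413 ≡ 8 (mod 81).
With t = 8: x = 16 + 58·8 = 480.
Indeed 480 ≡ 16 (mod 58) and 480 ≡ 75 (mod 81).

x = 480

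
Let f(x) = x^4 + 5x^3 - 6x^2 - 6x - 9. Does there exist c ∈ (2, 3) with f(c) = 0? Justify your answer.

No such root exists.

f(2) = 11 and f(3) = 135, both positive, so a sign-change argument is unavailable; we show f keeps this sign on the whole interval.
Shift to the endpoint 2: with x = 2 + u (0 < u < 1), one computes f(2 + u) = u^4 + 13u^3 + 48u^2 + 62u + 11.
The nonzero coefficients here are all positive, so for u > 0 every term is positive (or zero), and the constant term 11 is strictly positive.
Therefore f(x) > 0 throughout (2, 3), and f has no zero there.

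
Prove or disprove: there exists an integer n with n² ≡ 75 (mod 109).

n = 82 works: 82² = 6724, and 6724 − 75 = 6649 = 61·109.

n = 82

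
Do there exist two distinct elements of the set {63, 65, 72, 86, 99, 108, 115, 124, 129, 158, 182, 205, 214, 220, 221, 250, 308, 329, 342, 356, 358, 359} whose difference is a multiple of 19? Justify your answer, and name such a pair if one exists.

63 and 158 are such a pair.

Both 63 and 158 leave remainder 6 on division by 19; their difference 95 = 5·19 is a multiple of 19.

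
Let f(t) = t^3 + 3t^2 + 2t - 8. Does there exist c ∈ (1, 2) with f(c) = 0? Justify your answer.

f(1) = -2 and f(2) = 16, which have opposite signs.
Since f is a polynomial it is continuous on [1, 2].
The Intermediate Value Theorem then guarantees some c ∈ (1, 2) with f(c) = 0.

Yes, f has a root in the interval.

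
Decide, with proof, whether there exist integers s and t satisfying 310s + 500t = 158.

No such integers exist.

Any value of 310s + 500t is a multiple of gcd(310, 500) = 10.
But 158 is not a multiple of 10 (it leaves remainder 8).
Hence no integers s, t satisfy the equation.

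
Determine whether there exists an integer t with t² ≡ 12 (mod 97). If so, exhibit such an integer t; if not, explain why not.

Take t = 20. Then 20² = 400 = 4·97 + 12, so 20² ≡ 12 (mod 97).

t = 20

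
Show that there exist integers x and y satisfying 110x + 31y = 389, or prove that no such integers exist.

x = 1, y = 9

110 and 31 are coprime, so 110x + 31y ranges over all of ℤ.
Dividing repeatedly: 110 = 3·31 + 17, 31 = 1·17 + 14, 17 = 1·14 + 3, 14 = 4·3 + 2, 3 = 1·2 + 1, 2 = 2·1 + 0.
Unwinding: 1 = 3 − 1·2 = 3 − (14 − 4·3) = −14 + 5·3 = −14 + 5·(17 − 1·14) = 5·17 − 6·14 = 5·17 − 6·(31 − 1·17) = −6·31 + 11·17 = −6·31 + 11·(110 − 3·31) = 11·110 − 39·31, i.e. 110·11 + 31·(-39) = 1.
Multiplying through by 389: x = 11·389 = 4279, y = (-39)·389 = -15171 is a solution.
The general solution is x = 4279 + 31k, y = -15171 − 110k; taking k = -138 gives the smaller pair x = 1, y = 9.
Indeed 110·1 + 31·9 = 110 + 279 = 389.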